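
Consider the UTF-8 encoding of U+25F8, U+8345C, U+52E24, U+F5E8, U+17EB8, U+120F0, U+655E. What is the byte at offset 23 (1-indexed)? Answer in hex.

0xE6

1-indexed offset 23 is 0-indexed offset 22.
U+25F8 → 3-byte form E2 97 B8 at offsets 0–2.
U+8345C → 4-byte form F2 83 91 9C at offsets 3–6.
U+52E24 → 4-byte form F1 92 B8 A4 at offsets 7–10.
U+F5E8 → 3-byte form EF 97 A8 at offsets 11–13.
U+17EB8 → 4-byte form F0 97 BA B8 at offsets 14–17.
U+120F0 → 4-byte form F0 92 83 B0 at offsets 18–21.
U+655E → 3-byte form E6 95 9E at offsets 22–24.
Offset 22 falls in char 7's range; it's byte 1 of E6 95 9E = 0xE6.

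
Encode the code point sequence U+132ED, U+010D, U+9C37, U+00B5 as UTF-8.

F0 93 8B AD C4 8D E9 B0 B7 C2 B5

U+132ED: 4-byte form → F0 93 8B AD.
U+010D: 2-byte form → C4 8D.
U+9C37: 3-byte form → E9 B0 B7.
U+00B5: 2-byte form → C2 B5.
Concatenated (11 bytes): F0 93 8B AD C4 8D E9 B0 B7 C2 B5.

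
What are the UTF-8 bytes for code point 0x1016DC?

U+1016DC = 0x1016DC = 1054428 decimal. In range U+10000–U+10FFFF → 4-byte form: 11110xxx 10xxxxxx 10xxxxxx 10xxxxxx.
Binary (21 bits): 100000001011011011100.
Split 3+6+6+6: 100 | 000001 | 011011 | 011100.
Byte 1: 11110100 = 0xF4.
Byte 2: 10000001 = 0x81.
Byte 3: 10011011 = 0x9B.
Byte 4: 10011100 = 0x9C.

F4 81 9B 9C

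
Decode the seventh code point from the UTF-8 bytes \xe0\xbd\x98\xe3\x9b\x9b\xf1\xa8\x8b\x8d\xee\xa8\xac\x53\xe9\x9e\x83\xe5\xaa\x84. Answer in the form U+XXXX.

Offset 0: leading byte 0xE0 = 11100000 → 3-byte char #1 = E0 BD 98.
Offset 3: leading byte 0xE3 = 11100011 → 3-byte char #2 = E3 9B 9B.
Offset 6: leading byte 0xF1 = 11110001 → 4-byte char #3 = F1 A8 8B 8D.
Offset 10: leading byte 0xEE = 11101110 → 3-byte char #4 = EE A8 AC.
Offset 13: leading byte 0x53 = 01010011 → 1-byte char #5 = 53.
Offset 14: leading byte 0xE9 = 11101001 → 3-byte char #6 = E9 9E 83.
Offset 17: leading byte 0xE5 = 11100101 → 3-byte char #7 = E5 AA 84.
Leading byte 0xE5 = 11100101 matches 1110xxxx → 3-byte sequence.
Byte 1: 0xE5 = 11100101, payload 0101 (4 bits).
Byte 2: 0xAA = 10101010 (10xxxxxx ✓), payload 101010.
Byte 3: 0x84 = 10000100 (10xxxxxx ✓), payload 000100.
Concatenate: 0101101010000100 = 0x5A84 (16 bits → U+5A84).

U+5A84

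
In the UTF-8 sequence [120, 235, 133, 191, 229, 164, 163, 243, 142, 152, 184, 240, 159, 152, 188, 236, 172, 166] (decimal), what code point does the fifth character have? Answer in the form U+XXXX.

Offset 0: leading byte 0x78 = 01111000 → 1-byte char #1 = 78.
Offset 1: leading byte 0xEB = 11101011 → 3-byte char #2 = EB 85 BF.
Offset 4: leading byte 0xE5 = 11100101 → 3-byte char #3 = E5 A4 A3.
Offset 7: leading byte 0xF3 = 11110011 → 4-byte char #4 = F3 8E 98 B8.
Offset 11: leading byte 0xF0 = 11110000 → 4-byte char #5 = F0 9F 98 BC.
Leading byte 0xF0 = 11110000 matches 11110xxx → 4-byte sequence.
Byte 1: 0xF0 = 11110000, payload 000 (3 bits).
Byte 2: 0x9F = 10011111 (10xxxxxx ✓), payload 011111.
Byte 3: 0x98 = 10011000 (10xxxxxx ✓), payload 011000.
Byte 4: 0xBC = 10111100 (10xxxxxx ✓), payload 111100.
Concatenate: 000011111011000111100 = 0x1F63C (21 bits → U+1F63C).

U+1F63C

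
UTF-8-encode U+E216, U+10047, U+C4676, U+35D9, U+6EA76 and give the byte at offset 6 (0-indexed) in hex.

0x87

U+E216 → 3-byte form EE 88 96 at offsets 0–2.
U+10047 → 4-byte form F0 90 81 87 at offsets 3–6.
Offset 6 falls in char 2's range; it's byte 4 of F0 90 81 87 = 0x87.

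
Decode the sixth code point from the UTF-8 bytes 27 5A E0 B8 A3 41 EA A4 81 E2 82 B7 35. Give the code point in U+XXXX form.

Offset 0: leading byte 0x27 = 00100111 → 1-byte char #1 = 27.
Offset 1: leading byte 0x5A = 01011010 → 1-byte char #2 = 5A.
Offset 2: leading byte 0xE0 = 11100000 → 3-byte char #3 = E0 B8 A3.
Offset 5: leading byte 0x41 = 01000001 → 1-byte char #4 = 41.
Offset 6: leading byte 0xEA = 11101010 → 3-byte char #5 = EA A4 81.
Offset 9: leading byte 0xE2 = 11100010 → 3-byte char #6 = E2 82 B7.
Leading byte 0xE2 = 11100010 matches 1110xxxx → 3-byte sequence.
Byte 1: 0xE2 = 11100010, payload 0010 (4 bits).
Byte 2: 0x82 = 10000010 (10xxxxxx ✓), payload 000010.
Byte 3: 0xB7 = 10110111 (10xxxxxx ✓), payload 110111.
Concatenate: 0010000010110111 = 0x20B7 (16 bits → U+20B7).

U+20B7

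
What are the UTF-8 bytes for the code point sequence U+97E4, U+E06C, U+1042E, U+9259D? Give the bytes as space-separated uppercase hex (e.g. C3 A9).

U+97E4: 3-byte form → E9 9F A4.
U+E06C: 3-byte form → EE 81 AC.
U+1042E: 4-byte form → F0 90 90 AE.
U+9259D: 4-byte form → F2 92 96 9D.
Concatenated (14 bytes): E9 9F A4 EE 81 AC F0 90 90 AE F2 92 96 9D.

E9 9F A4 EE 81 AC F0 90 90 AE F2 92 96 9D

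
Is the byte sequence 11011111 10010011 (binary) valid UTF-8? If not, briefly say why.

Leading byte 0xDF = 11011111 → 2-byte form.
Continuation bytes 0x93=10010011 all match 10xxxxxx.
Decoded value 0x7D3 is ≥ 0x80 (shortest form) and not a surrogate.

valid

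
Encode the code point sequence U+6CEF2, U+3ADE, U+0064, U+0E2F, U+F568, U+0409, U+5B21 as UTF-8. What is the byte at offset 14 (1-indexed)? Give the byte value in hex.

1-indexed offset 14 is 0-indexed offset 13.
U+6CEF2 → 4-byte form F1 AC BB B2 at offsets 0–3.
U+3ADE → 3-byte form E3 AB 9E at offsets 4–6.
U+0064 → 1-byte form 64 at offsets 7–7.
U+0E2F → 3-byte form E0 B8 AF at offsets 8–10.
U+F568 → 3-byte form EF 95 A8 at offsets 11–13.
Offset 13 falls in char 5's range; it's byte 3 of EF 95 A8 = 0xA8.

0xA8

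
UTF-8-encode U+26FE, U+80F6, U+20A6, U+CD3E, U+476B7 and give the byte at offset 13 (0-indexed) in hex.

0x87

U+26FE → 3-byte form E2 9B BE at offsets 0–2.
U+80F6 → 3-byte form E8 83 B6 at offsets 3–5.
U+20A6 → 3-byte form E2 82 A6 at offsets 6–8.
U+CD3E → 3-byte form EC B4 BE at offsets 9–11.
U+476B7 → 4-byte form F1 87 9A B7 at offsets 12–15.
Offset 13 falls in char 5's range; it's byte 2 of F1 87 9A B7 = 0x87.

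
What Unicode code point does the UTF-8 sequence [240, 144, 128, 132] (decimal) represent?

Leading byte 0xF0 = 11110000 matches 11110xxx → 4-byte sequence.
Byte 1: 0xF0 = 11110000, payload 000 (3 bits).
Byte 2: 0x90 = 10010000 (10xxxxxx ✓), payload 010000.
Byte 3: 0x80 = 10000000 (10xxxxxx ✓), payload 000000.
Byte 4: 0x84 = 10000100 (10xxxxxx ✓), payload 000100.
Concatenate: 000010000000000000100 = 0x10004 (21 bits → U+10004).

U+10004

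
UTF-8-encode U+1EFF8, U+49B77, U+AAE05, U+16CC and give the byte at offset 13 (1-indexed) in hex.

0xE1

1-indexed offset 13 is 0-indexed offset 12.
U+1EFF8 → 4-byte form F0 9E BF B8 at offsets 0–3.
U+49B77 → 4-byte form F1 89 AD B7 at offsets 4–7.
U+AAE05 → 4-byte form F2 AA B8 85 at offsets 8–11.
U+16CC → 3-byte form E1 9B 8C at offsets 12–14.
Offset 12 falls in char 4's range; it's byte 1 of E1 9B 8C = 0xE1.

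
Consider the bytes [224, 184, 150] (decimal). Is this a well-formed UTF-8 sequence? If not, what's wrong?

valid

Leading byte 0xE0 = 11100000 → 3-byte form.
Continuation bytes 0xB8=10111000, 0x96=10010110 all match 10xxxxxx.
Decoded value 0xE16 is ≥ 0x800 (shortest form) and not a surrogate.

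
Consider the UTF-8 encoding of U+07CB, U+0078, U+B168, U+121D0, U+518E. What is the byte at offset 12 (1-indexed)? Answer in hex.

0x86

1-indexed offset 12 is 0-indexed offset 11.
U+07CB → 2-byte form DF 8B at offsets 0–1.
U+0078 → 1-byte form 78 at offsets 2–2.
U+B168 → 3-byte form EB 85 A8 at offsets 3–5.
U+121D0 → 4-byte form F0 92 87 90 at offsets 6–9.
U+518E → 3-byte form E5 86 8E at offsets 10–12.
Offset 11 falls in char 5's range; it's byte 2 of E5 86 8E = 0x86.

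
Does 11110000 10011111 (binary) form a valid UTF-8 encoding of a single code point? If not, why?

invalid (sequence truncated)

Leading byte 0xF0 = 11110000 → 4-byte form, but only 2 bytes are present.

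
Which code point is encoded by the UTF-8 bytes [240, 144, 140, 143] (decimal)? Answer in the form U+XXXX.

U+1030F

Leading byte 0xF0 = 11110000 matches 11110xxx → 4-byte sequence.
Byte 1: 0xF0 = 11110000, payload 000 (3 bits).
Byte 2: 0x90 = 10010000 (10xxxxxx ✓), payload 010000.
Byte 3: 0x8C = 10001100 (10xxxxxx ✓), payload 001100.
Byte 4: 0x8F = 10001111 (10xxxxxx ✓), payload 001111.
Concatenate: 000010000001100001111 = 0x1030F (21 bits → U+1030F).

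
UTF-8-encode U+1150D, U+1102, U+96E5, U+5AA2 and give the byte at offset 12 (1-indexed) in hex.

0xAA

1-indexed offset 12 is 0-indexed offset 11.
U+1150D → 4-byte form F0 91 94 8D at offsets 0–3.
U+1102 → 3-byte form E1 84 82 at offsets 4–6.
U+96E5 → 3-byte form E9 9B A5 at offsets 7–9.
U+5AA2 → 3-byte form E5 AA A2 at offsets 10–12.
Offset 11 falls in char 4's range; it's byte 2 of E5 AA A2 = 0xAA.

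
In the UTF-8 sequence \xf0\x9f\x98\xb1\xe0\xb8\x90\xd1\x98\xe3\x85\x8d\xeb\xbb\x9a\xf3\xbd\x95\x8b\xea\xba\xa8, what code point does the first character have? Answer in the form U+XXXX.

U+1F631

Offset 0: leading byte 0xF0 = 11110000 → 4-byte char #1 = F0 9F 98 B1.
Leading byte 0xF0 = 11110000 matches 11110xxx → 4-byte sequence.
Byte 1: 0xF0 = 11110000, payload 000 (3 bits).
Byte 2: 0x9F = 10011111 (10xxxxxx ✓), payload 011111.
Byte 3: 0x98 = 10011000 (10xxxxxx ✓), payload 011000.
Byte 4: 0xB1 = 10110001 (10xxxxxx ✓), payload 110001.
Concatenate: 000011111011000110001 = 0x1F631 (21 bits → U+1F631).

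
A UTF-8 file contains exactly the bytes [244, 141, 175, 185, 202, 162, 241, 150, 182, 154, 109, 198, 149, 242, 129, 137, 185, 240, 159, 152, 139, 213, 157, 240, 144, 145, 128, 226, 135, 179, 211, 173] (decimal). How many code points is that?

Byte at offset 0: 0xF4 = 11110100 → 4-byte char (#1). Advance 4.
Byte at offset 4: 0xCA = 11001010 → 2-byte char (#2). Advance 2.
Byte at offset 6: 0xF1 = 11110001 → 4-byte char (#3). Advance 4.
Byte at offset 10: 0x6D = 01101101 → 1-byte char (#4). Advance 1.
Byte at offset 11: 0xC6 = 11000110 → 2-byte char (#5). Advance 2.
Byte at offset 13: 0xF2 = 11110010 → 4-byte char (#6). Advance 4.
Byte at offset 17: 0xF0 = 11110000 → 4-byte char (#7). Advance 4.
Byte at offset 21: 0xD5 = 11010101 → 2-byte char (#8). Advance 2.
Byte at offset 23: 0xF0 = 11110000 → 4-byte char (#9). Advance 4.
Byte at offset 27: 0xE2 = 11100010 → 3-byte char (#10). Advance 3.
Byte at offset 30: 0xD3 = 11010011 → 2-byte char (#11). Advance 2.
Reached end at offset 32 after 11 code points.

11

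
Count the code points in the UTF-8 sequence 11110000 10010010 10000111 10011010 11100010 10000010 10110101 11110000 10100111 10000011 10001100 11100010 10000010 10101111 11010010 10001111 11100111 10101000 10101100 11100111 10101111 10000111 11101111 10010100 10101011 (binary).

Byte at offset 0: 0xF0 = 11110000 → 4-byte char (#1). Advance 4.
Byte at offset 4: 0xE2 = 11100010 → 3-byte char (#2). Advance 3.
Byte at offset 7: 0xF0 = 11110000 → 4-byte char (#3). Advance 4.
Byte at offset 11: 0xE2 = 11100010 → 3-byte char (#4). Advance 3.
Byte at offset 14: 0xD2 = 11010010 → 2-byte char (#5). Advance 2.
Byte at offset 16: 0xE7 = 11100111 → 3-byte char (#6). Advance 3.
Byte at offset 19: 0xE7 = 11100111 → 3-byte char (#7). Advance 3.
Byte at offset 22: 0xEF = 11101111 → 3-byte char (#8). Advance 3.
Reached end at offset 25 after 8 code points.

8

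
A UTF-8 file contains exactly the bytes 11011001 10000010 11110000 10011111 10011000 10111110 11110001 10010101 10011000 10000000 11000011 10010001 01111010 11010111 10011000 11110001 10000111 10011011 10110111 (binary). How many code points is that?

Byte at offset 0: 0xD9 = 11011001 → 2-byte char (#1). Advance 2.
Byte at offset 2: 0xF0 = 11110000 → 4-byte char (#2). Advance 4.
Byte at offset 6: 0xF1 = 11110001 → 4-byte char (#3). Advance 4.
Byte at offset 10: 0xC3 = 11000011 → 2-byte char (#4). Advance 2.
Byte at offset 12: 0x7A = 01111010 → 1-byte char (#5). Advance 1.
Byte at offset 13: 0xD7 = 11010111 → 2-byte char (#6). Advance 2.
Byte at offset 15: 0xF1 = 11110001 → 4-byte char (#7). Advance 4.
Reached end at offset 19 after 7 code points.

7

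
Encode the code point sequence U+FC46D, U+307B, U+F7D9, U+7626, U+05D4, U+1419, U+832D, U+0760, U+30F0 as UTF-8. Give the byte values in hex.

F3 BC 91 AD E3 81 BB EF 9F 99 E7 98 A6 D7 94 E1 90 99 E8 8C AD DD A0 E3 83 B0

U+FC46D: 4-byte form → F3 BC 91 AD.
U+307B: 3-byte form → E3 81 BB.
U+F7D9: 3-byte form → EF 9F 99.
U+7626: 3-byte form → E7 98 A6.
U+05D4: 2-byte form → D7 94.
U+1419: 3-byte form → E1 90 99.
U+832D: 3-byte form → E8 8C AD.
U+0760: 2-byte form → DD A0.
U+30F0: 3-byte form → E3 83 B0.
Concatenated (26 bytes): F3 BC 91 AD E3 81 BB EF 9F 99 E7 98 A6 D7 94 E1 90 99 E8 8C AD DD A0 E3 83 B0.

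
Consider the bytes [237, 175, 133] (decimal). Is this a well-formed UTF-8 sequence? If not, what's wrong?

invalid (encodes a surrogate (U+D800–U+DFFF))

Structurally a 3-byte sequence; payload = 0xDBC5.
But 0xDBC5 is in U+D800–U+DFFF, the surrogate range. Surrogates are not Unicode scalar values and are forbidden in UTF-8.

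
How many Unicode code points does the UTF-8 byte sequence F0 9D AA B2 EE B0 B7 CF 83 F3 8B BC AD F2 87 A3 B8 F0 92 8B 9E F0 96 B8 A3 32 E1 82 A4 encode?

9

Byte at offset 0: 0xF0 = 11110000 → 4-byte char (#1). Advance 4.
Byte at offset 4: 0xEE = 11101110 → 3-byte char (#2). Advance 3.
Byte at offset 7: 0xCF = 11001111 → 2-byte char (#3). Advance 2.
Byte at offset 9: 0xF3 = 11110011 → 4-byte char (#4). Advance 4.
Byte at offset 13: 0xF2 = 11110010 → 4-byte char (#5). Advance 4.
Byte at offset 17: 0xF0 = 11110000 → 4-byte char (#6). Advance 4.
Byte at offset 21: 0xF0 = 11110000 → 4-byte char (#7). Advance 4.
Byte at offset 25: 0x32 = 00110010 → 1-byte char (#8). Advance 1.
Byte at offset 26: 0xE1 = 11100001 → 3-byte char (#9). Advance 3.
Reached end at offset 29 after 9 code points.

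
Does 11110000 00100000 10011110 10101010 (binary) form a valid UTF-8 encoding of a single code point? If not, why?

Leading byte 0xF0 = 11110000 → 4-byte form.
Byte 2 is 0x20 = 00100000, which is not 10xxxxxx — expected a continuation byte.

invalid (non-continuation byte where continuation expected)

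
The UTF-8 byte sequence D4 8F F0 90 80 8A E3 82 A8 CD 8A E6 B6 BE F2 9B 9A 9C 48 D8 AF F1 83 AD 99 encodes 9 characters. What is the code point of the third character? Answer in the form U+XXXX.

U+30A8

Offset 0: leading byte 0xD4 = 11010100 → 2-byte char #1 = D4 8F.
Offset 2: leading byte 0xF0 = 11110000 → 4-byte char #2 = F0 90 80 8A.
Offset 6: leading byte 0xE3 = 11100011 → 3-byte char #3 = E3 82 A8.
Leading byte 0xE3 = 11100011 matches 1110xxxx → 3-byte sequence.
Byte 1: 0xE3 = 11100011, payload 0011 (4 bits).
Byte 2: 0x82 = 10000010 (10xxxxxx ✓), payload 000010.
Byte 3: 0xA8 = 10101000 (10xxxxxx ✓), payload 101000.
Concatenate: 0011000010101000 = 0x30A8 (16 bits → U+30A8).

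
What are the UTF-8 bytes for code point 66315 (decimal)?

U+1030B = 0x1030B = 66315 decimal. In range U+10000–U+10FFFF → 4-byte form: 11110xxx 10xxxxxx 10xxxxxx 10xxxxxx.
Binary (21 bits): 000010000001100001011.
Split 3+6+6+6: 000 | 010000 | 001100 | 001011.
Byte 1: 11110000 = 0xF0.
Byte 2: 10010000 = 0x90.
Byte 3: 10001100 = 0x8C.
Byte 4: 10001011 = 0x8B.

F0 90 8C 8B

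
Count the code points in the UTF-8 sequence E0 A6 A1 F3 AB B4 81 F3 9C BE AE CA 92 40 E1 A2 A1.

6

Byte at offset 0: 0xE0 = 11100000 → 3-byte char (#1). Advance 3.
Byte at offset 3: 0xF3 = 11110011 → 4-byte char (#2). Advance 4.
Byte at offset 7: 0xF3 = 11110011 → 4-byte char (#3). Advance 4.
Byte at offset 11: 0xCA = 11001010 → 2-byte char (#4). Advance 2.
Byte at offset 13: 0x40 = 01000000 → 1-byte char (#5). Advance 1.
Byte at offset 14: 0xE1 = 11100001 → 3-byte char (#6). Advance 3.
Reached end at offset 17 after 6 code points.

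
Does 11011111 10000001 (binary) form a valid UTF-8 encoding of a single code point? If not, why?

Leading byte 0xDF = 11011111 → 2-byte form.
Continuation bytes 0x81=10000001 all match 10xxxxxx.
Decoded value 0x7C1 is ≥ 0x80 (shortest form) and not a surrogate.

valid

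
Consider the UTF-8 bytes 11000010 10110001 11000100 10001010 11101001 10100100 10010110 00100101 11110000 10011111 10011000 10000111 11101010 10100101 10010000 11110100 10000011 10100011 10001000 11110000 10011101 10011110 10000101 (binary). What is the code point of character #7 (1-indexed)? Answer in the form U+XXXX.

U+1038C8

Offset 0: leading byte 0xC2 = 11000010 → 2-byte char #1 = C2 B1.
Offset 2: leading byte 0xC4 = 11000100 → 2-byte char #2 = C4 8A.
Offset 4: leading byte 0xE9 = 11101001 → 3-byte char #3 = E9 A4 96.
Offset 7: leading byte 0x25 = 00100101 → 1-byte char #4 = 25.
Offset 8: leading byte 0xF0 = 11110000 → 4-byte char #5 = F0 9F 98 87.
Offset 12: leading byte 0xEA = 11101010 → 3-byte char #6 = EA A5 90.
Offset 15: leading byte 0xF4 = 11110100 → 4-byte char #7 = F4 83 A3 88.
Leading byte 0xF4 = 11110100 matches 11110xxx → 4-byte sequence.
Byte 1: 0xF4 = 11110100, payload 100 (3 bits).
Byte 2: 0x83 = 10000011 (10xxxxxx ✓), payload 000011.
Byte 3: 0xA3 = 10100011 (10xxxxxx ✓), payload 100011.
Byte 4: 0x88 = 10001000 (10xxxxxx ✓), payload 001000.
Concatenate: 100000011100011001000 = 0x1038C8 (21 bits → U+1038C8).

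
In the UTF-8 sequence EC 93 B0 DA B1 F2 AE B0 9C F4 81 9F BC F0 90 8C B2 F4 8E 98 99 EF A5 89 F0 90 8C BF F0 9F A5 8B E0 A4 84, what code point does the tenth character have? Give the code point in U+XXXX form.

Offset 0: leading byte 0xEC = 11101100 → 3-byte char #1 = EC 93 B0.
Offset 3: leading byte 0xDA = 11011010 → 2-byte char #2 = DA B1.
Offset 5: leading byte 0xF2 = 11110010 → 4-byte char #3 = F2 AE B0 9C.
Offset 9: leading byte 0xF4 = 11110100 → 4-byte char #4 = F4 81 9F BC.
Offset 13: leading byte 0xF0 = 11110000 → 4-byte char #5 = F0 90 8C B2.
Offset 17: leading byte 0xF4 = 11110100 → 4-byte char #6 = F4 8E 98 99.
Offset 21: leading byte 0xEF = 11101111 → 3-byte char #7 = EF A5 89.
Offset 24: leading byte 0xF0 = 11110000 → 4-byte char #8 = F0 90 8C BF.
Offset 28: leading byte 0xF0 = 11110000 → 4-byte char #9 = F0 9F A5 8B.
Offset 32: leading byte 0xE0 = 11100000 → 3-byte char #10 = E0 A4 84.
Leading byte 0xE0 = 11100000 matches 1110xxxx → 3-byte sequence.
Byte 1: 0xE0 = 11100000, payload 0000 (4 bits).
Byte 2: 0xA4 = 10100100 (10xxxxxx ✓), payload 100100.
Byte 3: 0x84 = 10000100 (10xxxxxx ✓), payload 000100.
Concatenate: 0000100100000100 = 0x904 (16 bits → U+0904).

U+0904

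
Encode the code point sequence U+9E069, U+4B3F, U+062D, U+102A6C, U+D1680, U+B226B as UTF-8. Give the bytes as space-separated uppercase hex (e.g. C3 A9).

F2 9E 81 A9 E4 AC BF D8 AD F4 82 A9 AC F3 91 9A 80 F2 B2 89 AB

U+9E069: 4-byte form → F2 9E 81 A9.
U+4B3F: 3-byte form → E4 AC BF.
U+062D: 2-byte form → D8 AD.
U+102A6C: 4-byte form → F4 82 A9 AC.
U+D1680: 4-byte form → F3 91 9A 80.
U+B226B: 4-byte form → F2 B2 89 AB.
Concatenated (21 bytes): F2 9E 81 A9 E4 AC BF D8 AD F4 82 A9 AC F3 91 9A 80 F2 B2 89 AB.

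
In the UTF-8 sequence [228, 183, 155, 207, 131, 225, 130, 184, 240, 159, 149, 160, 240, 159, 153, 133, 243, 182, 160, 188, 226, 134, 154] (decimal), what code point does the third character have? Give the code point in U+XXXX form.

U+10B8

Offset 0: leading byte 0xE4 = 11100100 → 3-byte char #1 = E4 B7 9B.
Offset 3: leading byte 0xCF = 11001111 → 2-byte char #2 = CF 83.
Offset 5: leading byte 0xE1 = 11100001 → 3-byte char #3 = E1 82 B8.
Leading byte 0xE1 = 11100001 matches 1110xxxx → 3-byte sequence.
Byte 1: 0xE1 = 11100001, payload 0001 (4 bits).
Byte 2: 0x82 = 10000010 (10xxxxxx ✓), payload 000010.
Byte 3: 0xB8 = 10111000 (10xxxxxx ✓), payload 111000.
Concatenate: 0001000010111000 = 0x10B8 (16 bits → U+10B8).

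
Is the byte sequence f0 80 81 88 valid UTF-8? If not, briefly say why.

Leading byte 0xF0 = 11110000 → 4-byte form.
Continuation bytes all match 10xxxxxx. Payload decodes to 0x48.
But 0x48 < 0x10000, the minimum for a 4-byte sequence — this is an overlong encoding.

invalid (overlong encoding)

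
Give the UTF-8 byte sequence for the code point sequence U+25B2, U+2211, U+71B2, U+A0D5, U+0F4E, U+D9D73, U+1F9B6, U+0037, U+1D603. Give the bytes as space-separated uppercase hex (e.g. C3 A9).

E2 96 B2 E2 88 91 E7 86 B2 EA 83 95 E0 BD 8E F3 99 B5 B3 F0 9F A6 B6 37 F0 9D 98 83

U+25B2: 3-byte form → E2 96 B2.
U+2211: 3-byte form → E2 88 91.
U+71B2: 3-byte form → E7 86 B2.
U+A0D5: 3-byte form → EA 83 95.
U+0F4E: 3-byte form → E0 BD 8E.
U+D9D73: 4-byte form → F3 99 B5 B3.
U+1F9B6: 4-byte form → F0 9F A6 B6.
U+0037: 1-byte form → 37.
U+1D603: 4-byte form → F0 9D 98 83.
Concatenated (28 bytes): E2 96 B2 E2 88 91 E7 86 B2 EA 83 95 E0 BD 8E F3 99 B5 B3 F0 9F A6 B6 37 F0 9D 98 83.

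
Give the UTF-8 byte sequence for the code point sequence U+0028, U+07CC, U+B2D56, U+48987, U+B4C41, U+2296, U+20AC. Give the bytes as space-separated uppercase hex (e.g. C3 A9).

28 DF 8C F2 B2 B5 96 F1 88 A6 87 F2 B4 B1 81 E2 8A 96 E2 82 AC

U+0028: 1-byte form → 28.
U+07CC: 2-byte form → DF 8C.
U+B2D56: 4-byte form → F2 B2 B5 96.
U+48987: 4-byte form → F1 88 A6 87.
U+B4C41: 4-byte form → F2 B4 B1 81.
U+2296: 3-byte form → E2 8A 96.
U+20AC: 3-byte form → E2 82 AC.
Concatenated (21 bytes): 28 DF 8C F2 B2 B5 96 F1 88 A6 87 F2 B4 B1 81 E2 8A 96 E2 82 AC.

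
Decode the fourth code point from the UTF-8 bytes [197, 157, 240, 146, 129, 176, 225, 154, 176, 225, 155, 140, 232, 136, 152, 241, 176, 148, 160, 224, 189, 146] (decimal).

U+16CC

Offset 0: leading byte 0xC5 = 11000101 → 2-byte char #1 = C5 9D.
Offset 2: leading byte 0xF0 = 11110000 → 4-byte char #2 = F0 92 81 B0.
Offset 6: leading byte 0xE1 = 11100001 → 3-byte char #3 = E1 9A B0.
Offset 9: leading byte 0xE1 = 11100001 → 3-byte char #4 = E1 9B 8C.
Leading byte 0xE1 = 11100001 matches 1110xxxx → 3-byte sequence.
Byte 1: 0xE1 = 11100001, payload 0001 (4 bits).
Byte 2: 0x9B = 10011011 (10xxxxxx ✓), payload 011011.
Byte 3: 0x8C = 10001100 (10xxxxxx ✓), payload 001100.
Concatenate: 0001011011001100 = 0x16CC (16 bits → U+16CC).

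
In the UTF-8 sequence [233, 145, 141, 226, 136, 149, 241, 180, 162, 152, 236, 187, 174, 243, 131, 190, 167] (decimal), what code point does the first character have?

Offset 0: leading byte 0xE9 = 11101001 → 3-byte char #1 = E9 91 8D.
Leading byte 0xE9 = 11101001 matches 1110xxxx → 3-byte sequence.
Byte 1: 0xE9 = 11101001, payload 1001 (4 bits).
Byte 2: 0x91 = 10010001 (10xxxxxx ✓), payload 010001.
Byte 3: 0x8D = 10001101 (10xxxxxx ✓), payload 001101.
Concatenate: 1001010001001101 = 0x944D (16 bits → U+944D).

U+944D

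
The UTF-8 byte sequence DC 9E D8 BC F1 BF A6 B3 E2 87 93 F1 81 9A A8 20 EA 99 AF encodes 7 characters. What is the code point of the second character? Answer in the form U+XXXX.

U+063C

Offset 0: leading byte 0xDC = 11011100 → 2-byte char #1 = DC 9E.
Offset 2: leading byte 0xD8 = 11011000 → 2-byte char #2 = D8 BC.
Leading byte 0xD8 = 11011000 matches 110xxxxx → 2-byte sequence.
Byte 1: 0xD8 = 11011000, payload 11000 (5 bits).
Byte 2: 0xBC = 10111100 (10xxxxxx ✓), payload 111100.
Concatenate: 11000111100 = 0x63C (11 bits → U+063C).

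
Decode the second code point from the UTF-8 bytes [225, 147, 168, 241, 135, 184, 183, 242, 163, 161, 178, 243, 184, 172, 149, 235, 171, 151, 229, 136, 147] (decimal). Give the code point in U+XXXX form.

U+47E37

Offset 0: leading byte 0xE1 = 11100001 → 3-byte char #1 = E1 93 A8.
Offset 3: leading byte 0xF1 = 11110001 → 4-byte char #2 = F1 87 B8 B7.
Leading byte 0xF1 = 11110001 matches 11110xxx → 4-byte sequence.
Byte 1: 0xF1 = 11110001, payload 001 (3 bits).
Byte 2: 0x87 = 10000111 (10xxxxxx ✓), payload 000111.
Byte 3: 0xB8 = 10111000 (10xxxxxx ✓), payload 111000.
Byte 4: 0xB7 = 10110111 (10xxxxxx ✓), payload 110111.
Concatenate: 001000111111000110111 = 0x47E37 (21 bits → U+47E37).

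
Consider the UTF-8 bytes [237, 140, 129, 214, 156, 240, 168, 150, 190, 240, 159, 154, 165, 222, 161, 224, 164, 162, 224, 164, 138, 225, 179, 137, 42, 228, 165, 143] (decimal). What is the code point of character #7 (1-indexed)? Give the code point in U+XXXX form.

Offset 0: leading byte 0xED = 11101101 → 3-byte char #1 = ED 8C 81.
Offset 3: leading byte 0xD6 = 11010110 → 2-byte char #2 = D6 9C.
Offset 5: leading byte 0xF0 = 11110000 → 4-byte char #3 = F0 A8 96 BE.
Offset 9: leading byte 0xF0 = 11110000 → 4-byte char #4 = F0 9F 9A A5.
Offset 13: leading byte 0xDE = 11011110 → 2-byte char #5 = DE A1.
Offset 15: leading byte 0xE0 = 11100000 → 3-byte char #6 = E0 A4 A2.
Offset 18: leading byte 0xE0 = 11100000 → 3-byte char #7 = E0 A4 8A.
Leading byte 0xE0 = 11100000 matches 1110xxxx → 3-byte sequence.
Byte 1: 0xE0 = 11100000, payload 0000 (4 bits).
Byte 2: 0xA4 = 10100100 (10xxxxxx ✓), payload 100100.
Byte 3: 0x8A = 10001010 (10xxxxxx ✓), payload 001010.
Concatenate: 0000100100001010 = 0x90A (16 bits → U+090A).

U+090A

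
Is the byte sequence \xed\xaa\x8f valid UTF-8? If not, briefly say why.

invalid (encodes a surrogate (U+D800–U+DFFF))

Structurally a 3-byte sequence; payload = 0xDA8F.
But 0xDA8F is in U+D800–U+DFFF, the surrogate range. Surrogates are not Unicode scalar values and are forbidden in UTF-8.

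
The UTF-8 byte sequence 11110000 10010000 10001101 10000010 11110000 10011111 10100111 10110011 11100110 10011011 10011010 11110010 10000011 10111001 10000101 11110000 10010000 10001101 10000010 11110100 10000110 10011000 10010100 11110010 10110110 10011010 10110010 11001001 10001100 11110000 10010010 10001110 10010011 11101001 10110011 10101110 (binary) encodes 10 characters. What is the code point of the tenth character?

U+9CEE

Offset 0: leading byte 0xF0 = 11110000 → 4-byte char #1 = F0 90 8D 82.
Offset 4: leading byte 0xF0 = 11110000 → 4-byte char #2 = F0 9F A7 B3.
Offset 8: leading byte 0xE6 = 11100110 → 3-byte char #3 = E6 9B 9A.
Offset 11: leading byte 0xF2 = 11110010 → 4-byte char #4 = F2 83 B9 85.
Offset 15: leading byte 0xF0 = 11110000 → 4-byte char #5 = F0 90 8D 82.
Offset 19: leading byte 0xF4 = 11110100 → 4-byte char #6 = F4 86 98 94.
Offset 23: leading byte 0xF2 = 11110010 → 4-byte char #7 = F2 B6 9A B2.
Offset 27: leading byte 0xC9 = 11001001 → 2-byte char #8 = C9 8C.
Offset 29: leading byte 0xF0 = 11110000 → 4-byte char #9 = F0 92 8E 93.
Offset 33: leading byte 0xE9 = 11101001 → 3-byte char #10 = E9 B3 AE.
Leading byte 0xE9 = 11101001 matches 1110xxxx → 3-byte sequence.
Byte 1: 0xE9 = 11101001, payload 1001 (4 bits).
Byte 2: 0xB3 = 10110011 (10xxxxxx ✓), payload 110011.
Byte 3: 0xAE = 10101110 (10xxxxxx ✓), payload 101110.
Concatenate: 1001110011101110 = 0x9CEE (16 bits → U+9CEE).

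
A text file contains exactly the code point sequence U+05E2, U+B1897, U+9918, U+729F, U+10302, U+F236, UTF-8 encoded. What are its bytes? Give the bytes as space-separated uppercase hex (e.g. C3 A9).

D7 A2 F2 B1 A2 97 E9 A4 98 E7 8A 9F F0 90 8C 82 EF 88 B6

U+05E2: 2-byte form → D7 A2.
U+B1897: 4-byte form → F2 B1 A2 97.
U+9918: 3-byte form → E9 A4 98.
U+729F: 3-byte form → E7 8A 9F.
U+10302: 4-byte form → F0 90 8C 82.
U+F236: 3-byte form → EF 88 B6.
Concatenated (19 bytes): D7 A2 F2 B1 A2 97 E9 A4 98 E7 8A 9F F0 90 8C 82 EF 88 B6.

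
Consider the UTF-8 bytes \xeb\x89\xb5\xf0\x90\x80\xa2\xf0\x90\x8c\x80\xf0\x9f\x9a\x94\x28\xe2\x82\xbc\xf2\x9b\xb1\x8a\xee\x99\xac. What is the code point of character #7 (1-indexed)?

Offset 0: leading byte 0xEB = 11101011 → 3-byte char #1 = EB 89 B5.
Offset 3: leading byte 0xF0 = 11110000 → 4-byte char #2 = F0 90 80 A2.
Offset 7: leading byte 0xF0 = 11110000 → 4-byte char #3 = F0 90 8C 80.
Offset 11: leading byte 0xF0 = 11110000 → 4-byte char #4 = F0 9F 9A 94.
Offset 15: leading byte 0x28 = 00101000 → 1-byte char #5 = 28.
Offset 16: leading byte 0xE2 = 11100010 → 3-byte char #6 = E2 82 BC.
Offset 19: leading byte 0xF2 = 11110010 → 4-byte char #7 = F2 9B B1 8A.
Leading byte 0xF2 = 11110010 matches 11110xxx → 4-byte sequence.
Byte 1: 0xF2 = 11110010, payload 010 (3 bits).
Byte 2: 0x9B = 10011011 (10xxxxxx ✓), payload 011011.
Byte 3: 0xB1 = 10110001 (10xxxxxx ✓), payload 110001.
Byte 4: 0x8A = 10001010 (10xxxxxx ✓), payload 001010.
Concatenate: 010011011110001001010 = 0x9BC4A (21 bits → U+9BC4A).

U+9BC4A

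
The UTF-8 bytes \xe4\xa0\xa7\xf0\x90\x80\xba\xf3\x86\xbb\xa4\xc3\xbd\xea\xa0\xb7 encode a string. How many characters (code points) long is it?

Byte at offset 0: 0xE4 = 11100100 → 3-byte char (#1). Advance 3.
Byte at offset 3: 0xF0 = 11110000 → 4-byte char (#2). Advance 4.
Byte at offset 7: 0xF3 = 11110011 → 4-byte char (#3). Advance 4.
Byte at offset 11: 0xC3 = 11000011 → 2-byte char (#4). Advance 2.
Byte at offset 13: 0xEA = 11101010 → 3-byte char (#5). Advance 3.
Reached end at offset 16 after 5 code points.

5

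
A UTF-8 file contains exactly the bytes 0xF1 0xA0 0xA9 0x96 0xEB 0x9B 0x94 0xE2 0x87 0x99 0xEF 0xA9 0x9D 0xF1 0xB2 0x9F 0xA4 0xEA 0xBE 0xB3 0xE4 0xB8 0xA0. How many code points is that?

Byte at offset 0: 0xF1 = 11110001 → 4-byte char (#1). Advance 4.
Byte at offset 4: 0xEB = 11101011 → 3-byte char (#2). Advance 3.
Byte at offset 7: 0xE2 = 11100010 → 3-byte char (#3). Advance 3.
Byte at offset 10: 0xEF = 11101111 → 3-byte char (#4). Advance 3.
Byte at offset 13: 0xF1 = 11110001 → 4-byte char (#5). Advance 4.
Byte at offset 17: 0xEA = 11101010 → 3-byte char (#6). Advance 3.
Byte at offset 20: 0xE4 = 11100100 → 3-byte char (#7). Advance 3.
Reached end at offset 23 after 7 code points.

7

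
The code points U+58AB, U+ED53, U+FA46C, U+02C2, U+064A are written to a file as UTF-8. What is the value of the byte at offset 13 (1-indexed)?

0xD9

1-indexed offset 13 is 0-indexed offset 12.
U+58AB → 3-byte form E5 A2 AB at offsets 0–2.
U+ED53 → 3-byte form EE B5 93 at offsets 3–5.
U+FA46C → 4-byte form F3 BA 91 AC at offsets 6–9.
U+02C2 → 2-byte form CB 82 at offsets 10–11.
U+064A → 2-byte form D9 8A at offsets 12–13.
Offset 12 falls in char 5's range; it's byte 1 of D9 8A = 0xD9.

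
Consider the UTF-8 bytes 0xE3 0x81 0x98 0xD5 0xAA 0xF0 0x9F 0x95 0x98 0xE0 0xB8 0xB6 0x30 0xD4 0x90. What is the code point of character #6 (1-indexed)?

U+0510

Offset 0: leading byte 0xE3 = 11100011 → 3-byte char #1 = E3 81 98.
Offset 3: leading byte 0xD5 = 11010101 → 2-byte char #2 = D5 AA.
Offset 5: leading byte 0xF0 = 11110000 → 4-byte char #3 = F0 9F 95 98.
Offset 9: leading byte 0xE0 = 11100000 → 3-byte char #4 = E0 B8 B6.
Offset 12: leading byte 0x30 = 00110000 → 1-byte char #5 = 30.
Offset 13: leading byte 0xD4 = 11010100 → 2-byte char #6 = D4 90.
Leading byte 0xD4 = 11010100 matches 110xxxxx → 2-byte sequence.
Byte 1: 0xD4 = 11010100, payload 10100 (5 bits).
Byte 2: 0x90 = 10010000 (10xxxxxx ✓), payload 010000.
Concatenate: 10100010000 = 0x510 (11 bits → U+0510).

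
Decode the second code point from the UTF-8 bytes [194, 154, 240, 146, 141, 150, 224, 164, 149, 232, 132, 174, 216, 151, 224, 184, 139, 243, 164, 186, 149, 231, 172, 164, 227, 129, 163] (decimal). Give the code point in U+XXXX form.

U+12356

Offset 0: leading byte 0xC2 = 11000010 → 2-byte char #1 = C2 9A.
Offset 2: leading byte 0xF0 = 11110000 → 4-byte char #2 = F0 92 8D 96.
Leading byte 0xF0 = 11110000 matches 11110xxx → 4-byte sequence.
Byte 1: 0xF0 = 11110000, payload 000 (3 bits).
Byte 2: 0x92 = 10010010 (10xxxxxx ✓), payload 010010.
Byte 3: 0x8D = 10001101 (10xxxxxx ✓), payload 001101.
Byte 4: 0x96 = 10010110 (10xxxxxx ✓), payload 010110.
Concatenate: 000010010001101010110 = 0x12356 (21 bits → U+12356).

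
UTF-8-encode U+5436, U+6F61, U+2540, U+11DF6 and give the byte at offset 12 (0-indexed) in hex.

0xB6

U+5436 → 3-byte form E5 90 B6 at offsets 0–2.
U+6F61 → 3-byte form E6 BD A1 at offsets 3–5.
U+2540 → 3-byte form E2 95 80 at offsets 6–8.
U+11DF6 → 4-byte form F0 91 B7 B6 at offsets 9–12.
Offset 12 falls in char 4's range; it's byte 4 of F0 91 B7 B6 = 0xB6.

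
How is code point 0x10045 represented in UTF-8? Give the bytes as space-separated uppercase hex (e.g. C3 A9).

F0 90 81 85

U+10045 = 0x10045 = 65605 decimal. In range U+10000–U+10FFFF → 4-byte form: 11110xxx 10xxxxxx 10xxxxxx 10xxxxxx.
Binary (21 bits): 000010000000001000101.
Split 3+6+6+6: 000 | 010000 | 000001 | 000101.
Byte 1: 11110000 = 0xF0.
Byte 2: 10010000 = 0x90.
Byte 3: 10000001 = 0x81.
Byte 4: 10000101 = 0x85.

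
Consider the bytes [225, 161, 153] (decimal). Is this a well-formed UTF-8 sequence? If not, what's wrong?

valid

Leading byte 0xE1 = 11100001 → 3-byte form.
Continuation bytes 0xA1=10100001, 0x99=10011001 all match 10xxxxxx.
Decoded value 0x1859 is ≥ 0x800 (shortest form) and not a surrogate.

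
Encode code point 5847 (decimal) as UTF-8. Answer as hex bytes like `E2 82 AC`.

U+16D7 = 0x16D7 = 5847 decimal. In range U+0800–U+FFFF → 3-byte form: 1110xxxx 10xxxxxx 10xxxxxx.
Binary (16 bits): 0001011011010111.
Split 4+6+6: 0001 | 011011 | 010111.
Byte 1: 11100001 = 0xE1.
Byte 2: 10011011 = 0x9B.
Byte 3: 10010111 = 0x97.

E1 9B 97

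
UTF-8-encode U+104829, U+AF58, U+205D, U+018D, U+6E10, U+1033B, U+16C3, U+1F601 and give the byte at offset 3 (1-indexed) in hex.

0xA0

1-indexed offset 3 is 0-indexed offset 2.
U+104829 → 4-byte form F4 84 A0 A9 at offsets 0–3.
Offset 2 falls in char 1's range; it's byte 3 of F4 84 A0 A9 = 0xA0.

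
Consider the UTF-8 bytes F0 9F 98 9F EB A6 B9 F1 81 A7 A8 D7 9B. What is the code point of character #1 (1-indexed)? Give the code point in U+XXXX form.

Offset 0: leading byte 0xF0 = 11110000 → 4-byte char #1 = F0 9F 98 9F.
Leading byte 0xF0 = 11110000 matches 11110xxx → 4-byte sequence.
Byte 1: 0xF0 = 11110000, payload 000 (3 bits).
Byte 2: 0x9F = 10011111 (10xxxxxx ✓), payload 011111.
Byte 3: 0x98 = 10011000 (10xxxxxx ✓), payload 011000.
Byte 4: 0x9F = 10011111 (10xxxxxx ✓), payload 011111.
Concatenate: 000011111011000011111 = 0x1F61F (21 bits → U+1F61F).

U+1F61F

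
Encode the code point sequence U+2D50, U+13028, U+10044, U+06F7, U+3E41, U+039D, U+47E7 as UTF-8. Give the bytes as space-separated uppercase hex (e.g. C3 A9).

E2 B5 90 F0 93 80 A8 F0 90 81 84 DB B7 E3 B9 81 CE 9D E4 9F A7

U+2D50: 3-byte form → E2 B5 90.
U+13028: 4-byte form → F0 93 80 A8.
U+10044: 4-byte form → F0 90 81 84.
U+06F7: 2-byte form → DB B7.
U+3E41: 3-byte form → E3 B9 81.
U+039D: 2-byte form → CE 9D.
U+47E7: 3-byte form → E4 9F A7.
Concatenated (21 bytes): E2 B5 90 F0 93 80 A8 F0 90 81 84 DB B7 E3 B9 81 CE 9D E4 9F A7.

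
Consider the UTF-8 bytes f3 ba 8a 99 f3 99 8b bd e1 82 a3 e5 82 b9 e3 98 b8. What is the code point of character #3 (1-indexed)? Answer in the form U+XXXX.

Offset 0: leading byte 0xF3 = 11110011 → 4-byte char #1 = F3 BA 8A 99.
Offset 4: leading byte 0xF3 = 11110011 → 4-byte char #2 = F3 99 8B BD.
Offset 8: leading byte 0xE1 = 11100001 → 3-byte char #3 = E1 82 A3.
Leading byte 0xE1 = 11100001 matches 1110xxxx → 3-byte sequence.
Byte 1: 0xE1 = 11100001, payload 0001 (4 bits).
Byte 2: 0x82 = 10000010 (10xxxxxx ✓), payload 000010.
Byte 3: 0xA3 = 10100011 (10xxxxxx ✓), payload 100011.
Concatenate: 0001000010100011 = 0x10A3 (16 bits → U+10A3).

U+10A3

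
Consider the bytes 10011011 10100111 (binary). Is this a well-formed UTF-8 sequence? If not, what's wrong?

Byte 0x9B = 10011011 has the form 10xxxxxx — a continuation byte — but there is no preceding leading byte.

invalid (continuation byte with no leading byte)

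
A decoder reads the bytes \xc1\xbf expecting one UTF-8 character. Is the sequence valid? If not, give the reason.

invalid (overlong encoding)

Leading byte 0xC1 = 11000001 → 2-byte form.
Continuation bytes all match 10xxxxxx. Payload decodes to 0x7F.
But 0x7F < 0x80, the minimum for a 2-byte sequence — this is an overlong encoding.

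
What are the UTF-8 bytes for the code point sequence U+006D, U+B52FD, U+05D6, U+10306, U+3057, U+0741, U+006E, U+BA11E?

6D F2 B5 8B BD D7 96 F0 90 8C 86 E3 81 97 DD 81 6E F2 BA 84 9E

U+006D: 1-byte form → 6D.
U+B52FD: 4-byte form → F2 B5 8B BD.
U+05D6: 2-byte form → D7 96.
U+10306: 4-byte form → F0 90 8C 86.
U+3057: 3-byte form → E3 81 97.
U+0741: 2-byte form → DD 81.
U+006E: 1-byte form → 6E.
U+BA11E: 4-byte form → F2 BA 84 9E.
Concatenated (21 bytes): 6D F2 B5 8B BD D7 96 F0 90 8C 86 E3 81 97 DD 81 6E F2 BA 84 9E.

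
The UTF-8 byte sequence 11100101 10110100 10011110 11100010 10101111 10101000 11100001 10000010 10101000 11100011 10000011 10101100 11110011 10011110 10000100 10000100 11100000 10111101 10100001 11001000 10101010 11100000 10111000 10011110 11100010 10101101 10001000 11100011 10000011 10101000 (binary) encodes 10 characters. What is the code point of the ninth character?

U+2B48

Offset 0: leading byte 0xE5 = 11100101 → 3-byte char #1 = E5 B4 9E.
Offset 3: leading byte 0xE2 = 11100010 → 3-byte char #2 = E2 AF A8.
Offset 6: leading byte 0xE1 = 11100001 → 3-byte char #3 = E1 82 A8.
Offset 9: leading byte 0xE3 = 11100011 → 3-byte char #4 = E3 83 AC.
Offset 12: leading byte 0xF3 = 11110011 → 4-byte char #5 = F3 9E 84 84.
Offset 16: leading byte 0xE0 = 11100000 → 3-byte char #6 = E0 BD A1.
Offset 19: leading byte 0xC8 = 11001000 → 2-byte char #7 = C8 AA.
Offset 21: leading byte 0xE0 = 11100000 → 3-byte char #8 = E0 B8 9E.
Offset 24: leading byte 0xE2 = 11100010 → 3-byte char #9 = E2 AD 88.
Leading byte 0xE2 = 11100010 matches 1110xxxx → 3-byte sequence.
Byte 1: 0xE2 = 11100010, payload 0010 (4 bits).
Byte 2: 0xAD = 10101101 (10xxxxxx ✓), payload 101101.
Byte 3: 0x88 = 10001000 (10xxxxxx ✓), payload 001000.
Concatenate: 0010101101001000 = 0x2B48 (16 bits → U+2B48).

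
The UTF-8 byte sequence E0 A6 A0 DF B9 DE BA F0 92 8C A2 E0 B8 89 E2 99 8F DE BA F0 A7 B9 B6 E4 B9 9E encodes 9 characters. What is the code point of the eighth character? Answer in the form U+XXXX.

U+27E76

Offset 0: leading byte 0xE0 = 11100000 → 3-byte char #1 = E0 A6 A0.
Offset 3: leading byte 0xDF = 11011111 → 2-byte char #2 = DF B9.
Offset 5: leading byte 0xDE = 11011110 → 2-byte char #3 = DE BA.
Offset 7: leading byte 0xF0 = 11110000 → 4-byte char #4 = F0 92 8C A2.
Offset 11: leading byte 0xE0 = 11100000 → 3-byte char #5 = E0 B8 89.
Offset 14: leading byte 0xE2 = 11100010 → 3-byte char #6 = E2 99 8F.
Offset 17: leading byte 0xDE = 11011110 → 2-byte char #7 = DE BA.
Offset 19: leading byte 0xF0 = 11110000 → 4-byte char #8 = F0 A7 B9 B6.
Leading byte 0xF0 = 11110000 matches 11110xxx → 4-byte sequence.
Byte 1: 0xF0 = 11110000, payload 000 (3 bits).
Byte 2: 0xA7 = 10100111 (10xxxxxx ✓), payload 100111.
Byte 3: 0xB9 = 10111001 (10xxxxxx ✓), payload 111001.
Byte 4: 0xB6 = 10110110 (10xxxxxx ✓), payload 110110.
Concatenate: 000100111111001110110 = 0x27E76 (21 bits → U+27E76).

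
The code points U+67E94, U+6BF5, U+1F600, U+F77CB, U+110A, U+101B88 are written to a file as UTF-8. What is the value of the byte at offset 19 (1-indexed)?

0xF4

1-indexed offset 19 is 0-indexed offset 18.
U+67E94 → 4-byte form F1 A7 BA 94 at offsets 0–3.
U+6BF5 → 3-byte form E6 AF B5 at offsets 4–6.
U+1F600 → 4-byte form F0 9F 98 80 at offsets 7–10.
U+F77CB → 4-byte form F3 B7 9F 8B at offsets 11–14.
U+110A → 3-byte form E1 84 8A at offsets 15–17.
U+101B88 → 4-byte form F4 81 AE 88 at offsets 18–21.
Offset 18 falls in char 6's range; it's byte 1 of F4 81 AE 88 = 0xF4.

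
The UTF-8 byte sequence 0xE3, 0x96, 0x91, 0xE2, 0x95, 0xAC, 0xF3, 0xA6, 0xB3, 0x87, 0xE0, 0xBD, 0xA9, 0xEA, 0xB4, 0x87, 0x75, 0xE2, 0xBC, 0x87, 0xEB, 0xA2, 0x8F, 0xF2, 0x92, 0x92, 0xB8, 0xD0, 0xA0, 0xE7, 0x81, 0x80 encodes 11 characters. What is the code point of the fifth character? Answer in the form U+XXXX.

Offset 0: leading byte 0xE3 = 11100011 → 3-byte char #1 = E3 96 91.
Offset 3: leading byte 0xE2 = 11100010 → 3-byte char #2 = E2 95 AC.
Offset 6: leading byte 0xF3 = 11110011 → 4-byte char #3 = F3 A6 B3 87.
Offset 10: leading byte 0xE0 = 11100000 → 3-byte char #4 = E0 BD A9.
Offset 13: leading byte 0xEA = 11101010 → 3-byte char #5 = EA B4 87.
Leading byte 0xEA = 11101010 matches 1110xxxx → 3-byte sequence.
Byte 1: 0xEA = 11101010, payload 1010 (4 bits).
Byte 2: 0xB4 = 10110100 (10xxxxxx ✓), payload 110100.
Byte 3: 0x87 = 10000111 (10xxxxxx ✓), payload 000111.
Concatenate: 1010110100000111 = 0xAD07 (16 bits → U+AD07).

U+AD07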